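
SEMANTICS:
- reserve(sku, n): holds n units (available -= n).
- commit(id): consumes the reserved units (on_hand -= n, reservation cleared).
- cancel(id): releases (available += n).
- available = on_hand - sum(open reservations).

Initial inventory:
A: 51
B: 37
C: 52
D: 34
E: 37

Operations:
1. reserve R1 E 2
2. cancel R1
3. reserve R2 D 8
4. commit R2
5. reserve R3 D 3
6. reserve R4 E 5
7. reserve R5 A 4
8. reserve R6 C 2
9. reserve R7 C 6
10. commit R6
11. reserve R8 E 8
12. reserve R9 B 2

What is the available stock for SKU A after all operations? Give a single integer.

Answer: 47

Derivation:
Step 1: reserve R1 E 2 -> on_hand[A=51 B=37 C=52 D=34 E=37] avail[A=51 B=37 C=52 D=34 E=35] open={R1}
Step 2: cancel R1 -> on_hand[A=51 B=37 C=52 D=34 E=37] avail[A=51 B=37 C=52 D=34 E=37] open={}
Step 3: reserve R2 D 8 -> on_hand[A=51 B=37 C=52 D=34 E=37] avail[A=51 B=37 C=52 D=26 E=37] open={R2}
Step 4: commit R2 -> on_hand[A=51 B=37 C=52 D=26 E=37] avail[A=51 B=37 C=52 D=26 E=37] open={}
Step 5: reserve R3 D 3 -> on_hand[A=51 B=37 C=52 D=26 E=37] avail[A=51 B=37 C=52 D=23 E=37] open={R3}
Step 6: reserve R4 E 5 -> on_hand[A=51 B=37 C=52 D=26 E=37] avail[A=51 B=37 C=52 D=23 E=32] open={R3,R4}
Step 7: reserve R5 A 4 -> on_hand[A=51 B=37 C=52 D=26 E=37] avail[A=47 B=37 C=52 D=23 E=32] open={R3,R4,R5}
Step 8: reserve R6 C 2 -> on_hand[A=51 B=37 C=52 D=26 E=37] avail[A=47 B=37 C=50 D=23 E=32] open={R3,R4,R5,R6}
Step 9: reserve R7 C 6 -> on_hand[A=51 B=37 C=52 D=26 E=37] avail[A=47 B=37 C=44 D=23 E=32] open={R3,R4,R5,R6,R7}
Step 10: commit R6 -> on_hand[A=51 B=37 C=50 D=26 E=37] avail[A=47 B=37 C=44 D=23 E=32] open={R3,R4,R5,R7}
Step 11: reserve R8 E 8 -> on_hand[A=51 B=37 C=50 D=26 E=37] avail[A=47 B=37 C=44 D=23 E=24] open={R3,R4,R5,R7,R8}
Step 12: reserve R9 B 2 -> on_hand[A=51 B=37 C=50 D=26 E=37] avail[A=47 B=35 C=44 D=23 E=24] open={R3,R4,R5,R7,R8,R9}
Final available[A] = 47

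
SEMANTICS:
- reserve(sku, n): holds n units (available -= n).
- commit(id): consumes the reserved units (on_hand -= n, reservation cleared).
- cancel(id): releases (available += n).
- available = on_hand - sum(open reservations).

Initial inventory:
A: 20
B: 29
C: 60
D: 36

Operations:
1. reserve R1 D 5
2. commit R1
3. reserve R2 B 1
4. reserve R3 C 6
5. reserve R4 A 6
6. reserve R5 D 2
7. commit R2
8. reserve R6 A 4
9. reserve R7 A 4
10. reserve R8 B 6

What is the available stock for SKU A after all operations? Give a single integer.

Answer: 6

Derivation:
Step 1: reserve R1 D 5 -> on_hand[A=20 B=29 C=60 D=36] avail[A=20 B=29 C=60 D=31] open={R1}
Step 2: commit R1 -> on_hand[A=20 B=29 C=60 D=31] avail[A=20 B=29 C=60 D=31] open={}
Step 3: reserve R2 B 1 -> on_hand[A=20 B=29 C=60 D=31] avail[A=20 B=28 C=60 D=31] open={R2}
Step 4: reserve R3 C 6 -> on_hand[A=20 B=29 C=60 D=31] avail[A=20 B=28 C=54 D=31] open={R2,R3}
Step 5: reserve R4 A 6 -> on_hand[A=20 B=29 C=60 D=31] avail[A=14 B=28 C=54 D=31] open={R2,R3,R4}
Step 6: reserve R5 D 2 -> on_hand[A=20 B=29 C=60 D=31] avail[A=14 B=28 C=54 D=29] open={R2,R3,R4,R5}
Step 7: commit R2 -> on_hand[A=20 B=28 C=60 D=31] avail[A=14 B=28 C=54 D=29] open={R3,R4,R5}
Step 8: reserve R6 A 4 -> on_hand[A=20 B=28 C=60 D=31] avail[A=10 B=28 C=54 D=29] open={R3,R4,R5,R6}
Step 9: reserve R7 A 4 -> on_hand[A=20 B=28 C=60 D=31] avail[A=6 B=28 C=54 D=29] open={R3,R4,R5,R6,R7}
Step 10: reserve R8 B 6 -> on_hand[A=20 B=28 C=60 D=31] avail[A=6 B=22 C=54 D=29] open={R3,R4,R5,R6,R7,R8}
Final available[A] = 6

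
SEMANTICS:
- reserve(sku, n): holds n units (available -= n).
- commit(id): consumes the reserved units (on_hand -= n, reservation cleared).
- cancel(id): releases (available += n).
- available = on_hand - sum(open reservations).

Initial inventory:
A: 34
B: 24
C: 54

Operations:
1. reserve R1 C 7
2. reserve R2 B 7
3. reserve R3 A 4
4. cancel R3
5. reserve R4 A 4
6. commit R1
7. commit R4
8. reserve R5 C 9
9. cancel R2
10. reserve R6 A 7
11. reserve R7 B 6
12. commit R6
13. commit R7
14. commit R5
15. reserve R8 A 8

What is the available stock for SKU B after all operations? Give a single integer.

Step 1: reserve R1 C 7 -> on_hand[A=34 B=24 C=54] avail[A=34 B=24 C=47] open={R1}
Step 2: reserve R2 B 7 -> on_hand[A=34 B=24 C=54] avail[A=34 B=17 C=47] open={R1,R2}
Step 3: reserve R3 A 4 -> on_hand[A=34 B=24 C=54] avail[A=30 B=17 C=47] open={R1,R2,R3}
Step 4: cancel R3 -> on_hand[A=34 B=24 C=54] avail[A=34 B=17 C=47] open={R1,R2}
Step 5: reserve R4 A 4 -> on_hand[A=34 B=24 C=54] avail[A=30 B=17 C=47] open={R1,R2,R4}
Step 6: commit R1 -> on_hand[A=34 B=24 C=47] avail[A=30 B=17 C=47] open={R2,R4}
Step 7: commit R4 -> on_hand[A=30 B=24 C=47] avail[A=30 B=17 C=47] open={R2}
Step 8: reserve R5 C 9 -> on_hand[A=30 B=24 C=47] avail[A=30 B=17 C=38] open={R2,R5}
Step 9: cancel R2 -> on_hand[A=30 B=24 C=47] avail[A=30 B=24 C=38] open={R5}
Step 10: reserve R6 A 7 -> on_hand[A=30 B=24 C=47] avail[A=23 B=24 C=38] open={R5,R6}
Step 11: reserve R7 B 6 -> on_hand[A=30 B=24 C=47] avail[A=23 B=18 C=38] open={R5,R6,R7}
Step 12: commit R6 -> on_hand[A=23 B=24 C=47] avail[A=23 B=18 C=38] open={R5,R7}
Step 13: commit R7 -> on_hand[A=23 B=18 C=47] avail[A=23 B=18 C=38] open={R5}
Step 14: commit R5 -> on_hand[A=23 B=18 C=38] avail[A=23 B=18 C=38] open={}
Step 15: reserve R8 A 8 -> on_hand[A=23 B=18 C=38] avail[A=15 B=18 C=38] open={R8}
Final available[B] = 18

Answer: 18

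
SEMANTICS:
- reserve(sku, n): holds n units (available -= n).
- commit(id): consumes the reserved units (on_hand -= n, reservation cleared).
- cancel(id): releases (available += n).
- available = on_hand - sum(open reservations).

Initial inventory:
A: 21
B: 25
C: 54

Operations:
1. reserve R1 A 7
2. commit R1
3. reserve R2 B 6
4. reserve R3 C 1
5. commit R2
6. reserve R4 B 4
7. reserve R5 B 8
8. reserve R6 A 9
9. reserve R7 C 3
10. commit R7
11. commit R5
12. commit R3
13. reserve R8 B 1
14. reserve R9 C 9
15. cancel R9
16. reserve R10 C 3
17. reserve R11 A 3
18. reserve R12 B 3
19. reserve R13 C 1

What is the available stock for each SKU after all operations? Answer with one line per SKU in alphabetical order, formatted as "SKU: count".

Step 1: reserve R1 A 7 -> on_hand[A=21 B=25 C=54] avail[A=14 B=25 C=54] open={R1}
Step 2: commit R1 -> on_hand[A=14 B=25 C=54] avail[A=14 B=25 C=54] open={}
Step 3: reserve R2 B 6 -> on_hand[A=14 B=25 C=54] avail[A=14 B=19 C=54] open={R2}
Step 4: reserve R3 C 1 -> on_hand[A=14 B=25 C=54] avail[A=14 B=19 C=53] open={R2,R3}
Step 5: commit R2 -> on_hand[A=14 B=19 C=54] avail[A=14 B=19 C=53] open={R3}
Step 6: reserve R4 B 4 -> on_hand[A=14 B=19 C=54] avail[A=14 B=15 C=53] open={R3,R4}
Step 7: reserve R5 B 8 -> on_hand[A=14 B=19 C=54] avail[A=14 B=7 C=53] open={R3,R4,R5}
Step 8: reserve R6 A 9 -> on_hand[A=14 B=19 C=54] avail[A=5 B=7 C=53] open={R3,R4,R5,R6}
Step 9: reserve R7 C 3 -> on_hand[A=14 B=19 C=54] avail[A=5 B=7 C=50] open={R3,R4,R5,R6,R7}
Step 10: commit R7 -> on_hand[A=14 B=19 C=51] avail[A=5 B=7 C=50] open={R3,R4,R5,R6}
Step 11: commit R5 -> on_hand[A=14 B=11 C=51] avail[A=5 B=7 C=50] open={R3,R4,R6}
Step 12: commit R3 -> on_hand[A=14 B=11 C=50] avail[A=5 B=7 C=50] open={R4,R6}
Step 13: reserve R8 B 1 -> on_hand[A=14 B=11 C=50] avail[A=5 B=6 C=50] open={R4,R6,R8}
Step 14: reserve R9 C 9 -> on_hand[A=14 B=11 C=50] avail[A=5 B=6 C=41] open={R4,R6,R8,R9}
Step 15: cancel R9 -> on_hand[A=14 B=11 C=50] avail[A=5 B=6 C=50] open={R4,R6,R8}
Step 16: reserve R10 C 3 -> on_hand[A=14 B=11 C=50] avail[A=5 B=6 C=47] open={R10,R4,R6,R8}
Step 17: reserve R11 A 3 -> on_hand[A=14 B=11 C=50] avail[A=2 B=6 C=47] open={R10,R11,R4,R6,R8}
Step 18: reserve R12 B 3 -> on_hand[A=14 B=11 C=50] avail[A=2 B=3 C=47] open={R10,R11,R12,R4,R6,R8}
Step 19: reserve R13 C 1 -> on_hand[A=14 B=11 C=50] avail[A=2 B=3 C=46] open={R10,R11,R12,R13,R4,R6,R8}

Answer: A: 2
B: 3
C: 46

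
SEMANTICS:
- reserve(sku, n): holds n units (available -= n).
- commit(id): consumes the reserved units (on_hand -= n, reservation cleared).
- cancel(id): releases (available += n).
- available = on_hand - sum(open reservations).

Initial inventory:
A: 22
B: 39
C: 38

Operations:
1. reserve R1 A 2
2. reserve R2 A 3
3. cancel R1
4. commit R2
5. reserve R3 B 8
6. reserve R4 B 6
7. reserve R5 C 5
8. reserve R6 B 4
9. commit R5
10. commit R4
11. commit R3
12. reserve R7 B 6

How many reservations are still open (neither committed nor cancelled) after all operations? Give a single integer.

Step 1: reserve R1 A 2 -> on_hand[A=22 B=39 C=38] avail[A=20 B=39 C=38] open={R1}
Step 2: reserve R2 A 3 -> on_hand[A=22 B=39 C=38] avail[A=17 B=39 C=38] open={R1,R2}
Step 3: cancel R1 -> on_hand[A=22 B=39 C=38] avail[A=19 B=39 C=38] open={R2}
Step 4: commit R2 -> on_hand[A=19 B=39 C=38] avail[A=19 B=39 C=38] open={}
Step 5: reserve R3 B 8 -> on_hand[A=19 B=39 C=38] avail[A=19 B=31 C=38] open={R3}
Step 6: reserve R4 B 6 -> on_hand[A=19 B=39 C=38] avail[A=19 B=25 C=38] open={R3,R4}
Step 7: reserve R5 C 5 -> on_hand[A=19 B=39 C=38] avail[A=19 B=25 C=33] open={R3,R4,R5}
Step 8: reserve R6 B 4 -> on_hand[A=19 B=39 C=38] avail[A=19 B=21 C=33] open={R3,R4,R5,R6}
Step 9: commit R5 -> on_hand[A=19 B=39 C=33] avail[A=19 B=21 C=33] open={R3,R4,R6}
Step 10: commit R4 -> on_hand[A=19 B=33 C=33] avail[A=19 B=21 C=33] open={R3,R6}
Step 11: commit R3 -> on_hand[A=19 B=25 C=33] avail[A=19 B=21 C=33] open={R6}
Step 12: reserve R7 B 6 -> on_hand[A=19 B=25 C=33] avail[A=19 B=15 C=33] open={R6,R7}
Open reservations: ['R6', 'R7'] -> 2

Answer: 2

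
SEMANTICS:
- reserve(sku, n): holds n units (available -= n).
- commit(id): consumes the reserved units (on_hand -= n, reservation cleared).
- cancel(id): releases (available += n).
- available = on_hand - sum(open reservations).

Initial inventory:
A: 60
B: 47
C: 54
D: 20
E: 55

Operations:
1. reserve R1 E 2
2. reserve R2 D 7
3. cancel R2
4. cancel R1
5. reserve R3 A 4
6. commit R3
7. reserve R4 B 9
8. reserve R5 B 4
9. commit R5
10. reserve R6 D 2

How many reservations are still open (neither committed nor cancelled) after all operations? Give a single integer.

Step 1: reserve R1 E 2 -> on_hand[A=60 B=47 C=54 D=20 E=55] avail[A=60 B=47 C=54 D=20 E=53] open={R1}
Step 2: reserve R2 D 7 -> on_hand[A=60 B=47 C=54 D=20 E=55] avail[A=60 B=47 C=54 D=13 E=53] open={R1,R2}
Step 3: cancel R2 -> on_hand[A=60 B=47 C=54 D=20 E=55] avail[A=60 B=47 C=54 D=20 E=53] open={R1}
Step 4: cancel R1 -> on_hand[A=60 B=47 C=54 D=20 E=55] avail[A=60 B=47 C=54 D=20 E=55] open={}
Step 5: reserve R3 A 4 -> on_hand[A=60 B=47 C=54 D=20 E=55] avail[A=56 B=47 C=54 D=20 E=55] open={R3}
Step 6: commit R3 -> on_hand[A=56 B=47 C=54 D=20 E=55] avail[A=56 B=47 C=54 D=20 E=55] open={}
Step 7: reserve R4 B 9 -> on_hand[A=56 B=47 C=54 D=20 E=55] avail[A=56 B=38 C=54 D=20 E=55] open={R4}
Step 8: reserve R5 B 4 -> on_hand[A=56 B=47 C=54 D=20 E=55] avail[A=56 B=34 C=54 D=20 E=55] open={R4,R5}
Step 9: commit R5 -> on_hand[A=56 B=43 C=54 D=20 E=55] avail[A=56 B=34 C=54 D=20 E=55] open={R4}
Step 10: reserve R6 D 2 -> on_hand[A=56 B=43 C=54 D=20 E=55] avail[A=56 B=34 C=54 D=18 E=55] open={R4,R6}
Open reservations: ['R4', 'R6'] -> 2

Answer: 2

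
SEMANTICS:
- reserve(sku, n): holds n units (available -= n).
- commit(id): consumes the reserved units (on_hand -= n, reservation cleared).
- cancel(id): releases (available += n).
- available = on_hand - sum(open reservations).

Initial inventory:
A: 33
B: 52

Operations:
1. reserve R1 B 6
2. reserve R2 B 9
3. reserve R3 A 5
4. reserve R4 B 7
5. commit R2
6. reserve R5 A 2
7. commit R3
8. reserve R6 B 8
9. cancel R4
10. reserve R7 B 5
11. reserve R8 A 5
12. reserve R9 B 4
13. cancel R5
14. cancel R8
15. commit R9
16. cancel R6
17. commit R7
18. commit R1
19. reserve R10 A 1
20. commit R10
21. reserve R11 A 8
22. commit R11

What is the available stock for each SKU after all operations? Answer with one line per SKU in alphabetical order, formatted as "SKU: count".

Step 1: reserve R1 B 6 -> on_hand[A=33 B=52] avail[A=33 B=46] open={R1}
Step 2: reserve R2 B 9 -> on_hand[A=33 B=52] avail[A=33 B=37] open={R1,R2}
Step 3: reserve R3 A 5 -> on_hand[A=33 B=52] avail[A=28 B=37] open={R1,R2,R3}
Step 4: reserve R4 B 7 -> on_hand[A=33 B=52] avail[A=28 B=30] open={R1,R2,R3,R4}
Step 5: commit R2 -> on_hand[A=33 B=43] avail[A=28 B=30] open={R1,R3,R4}
Step 6: reserve R5 A 2 -> on_hand[A=33 B=43] avail[A=26 B=30] open={R1,R3,R4,R5}
Step 7: commit R3 -> on_hand[A=28 B=43] avail[A=26 B=30] open={R1,R4,R5}
Step 8: reserve R6 B 8 -> on_hand[A=28 B=43] avail[A=26 B=22] open={R1,R4,R5,R6}
Step 9: cancel R4 -> on_hand[A=28 B=43] avail[A=26 B=29] open={R1,R5,R6}
Step 10: reserve R7 B 5 -> on_hand[A=28 B=43] avail[A=26 B=24] open={R1,R5,R6,R7}
Step 11: reserve R8 A 5 -> on_hand[A=28 B=43] avail[A=21 B=24] open={R1,R5,R6,R7,R8}
Step 12: reserve R9 B 4 -> on_hand[A=28 B=43] avail[A=21 B=20] open={R1,R5,R6,R7,R8,R9}
Step 13: cancel R5 -> on_hand[A=28 B=43] avail[A=23 B=20] open={R1,R6,R7,R8,R9}
Step 14: cancel R8 -> on_hand[A=28 B=43] avail[A=28 B=20] open={R1,R6,R7,R9}
Step 15: commit R9 -> on_hand[A=28 B=39] avail[A=28 B=20] open={R1,R6,R7}
Step 16: cancel R6 -> on_hand[A=28 B=39] avail[A=28 B=28] open={R1,R7}
Step 17: commit R7 -> on_hand[A=28 B=34] avail[A=28 B=28] open={R1}
Step 18: commit R1 -> on_hand[A=28 B=28] avail[A=28 B=28] open={}
Step 19: reserve R10 A 1 -> on_hand[A=28 B=28] avail[A=27 B=28] open={R10}
Step 20: commit R10 -> on_hand[A=27 B=28] avail[A=27 B=28] open={}
Step 21: reserve R11 A 8 -> on_hand[A=27 B=28] avail[A=19 B=28] open={R11}
Step 22: commit R11 -> on_hand[A=19 B=28] avail[A=19 B=28] open={}

Answer: A: 19
B: 28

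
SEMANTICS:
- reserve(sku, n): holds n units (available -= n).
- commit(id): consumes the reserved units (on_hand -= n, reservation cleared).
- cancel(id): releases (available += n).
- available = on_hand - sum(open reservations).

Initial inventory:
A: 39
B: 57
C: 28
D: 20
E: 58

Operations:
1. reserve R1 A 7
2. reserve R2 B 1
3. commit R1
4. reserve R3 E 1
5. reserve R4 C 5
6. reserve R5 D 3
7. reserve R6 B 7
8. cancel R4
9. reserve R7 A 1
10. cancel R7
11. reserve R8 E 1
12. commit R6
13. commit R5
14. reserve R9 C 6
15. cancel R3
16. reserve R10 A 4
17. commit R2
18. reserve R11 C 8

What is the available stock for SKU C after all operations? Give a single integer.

Answer: 14

Derivation:
Step 1: reserve R1 A 7 -> on_hand[A=39 B=57 C=28 D=20 E=58] avail[A=32 B=57 C=28 D=20 E=58] open={R1}
Step 2: reserve R2 B 1 -> on_hand[A=39 B=57 C=28 D=20 E=58] avail[A=32 B=56 C=28 D=20 E=58] open={R1,R2}
Step 3: commit R1 -> on_hand[A=32 B=57 C=28 D=20 E=58] avail[A=32 B=56 C=28 D=20 E=58] open={R2}
Step 4: reserve R3 E 1 -> on_hand[A=32 B=57 C=28 D=20 E=58] avail[A=32 B=56 C=28 D=20 E=57] open={R2,R3}
Step 5: reserve R4 C 5 -> on_hand[A=32 B=57 C=28 D=20 E=58] avail[A=32 B=56 C=23 D=20 E=57] open={R2,R3,R4}
Step 6: reserve R5 D 3 -> on_hand[A=32 B=57 C=28 D=20 E=58] avail[A=32 B=56 C=23 D=17 E=57] open={R2,R3,R4,R5}
Step 7: reserve R6 B 7 -> on_hand[A=32 B=57 C=28 D=20 E=58] avail[A=32 B=49 C=23 D=17 E=57] open={R2,R3,R4,R5,R6}
Step 8: cancel R4 -> on_hand[A=32 B=57 C=28 D=20 E=58] avail[A=32 B=49 C=28 D=17 E=57] open={R2,R3,R5,R6}
Step 9: reserve R7 A 1 -> on_hand[A=32 B=57 C=28 D=20 E=58] avail[A=31 B=49 C=28 D=17 E=57] open={R2,R3,R5,R6,R7}
Step 10: cancel R7 -> on_hand[A=32 B=57 C=28 D=20 E=58] avail[A=32 B=49 C=28 D=17 E=57] open={R2,R3,R5,R6}
Step 11: reserve R8 E 1 -> on_hand[A=32 B=57 C=28 D=20 E=58] avail[A=32 B=49 C=28 D=17 E=56] open={R2,R3,R5,R6,R8}
Step 12: commit R6 -> on_hand[A=32 B=50 C=28 D=20 E=58] avail[A=32 B=49 C=28 D=17 E=56] open={R2,R3,R5,R8}
Step 13: commit R5 -> on_hand[A=32 B=50 C=28 D=17 E=58] avail[A=32 B=49 C=28 D=17 E=56] open={R2,R3,R8}
Step 14: reserve R9 C 6 -> on_hand[A=32 B=50 C=28 D=17 E=58] avail[A=32 B=49 C=22 D=17 E=56] open={R2,R3,R8,R9}
Step 15: cancel R3 -> on_hand[A=32 B=50 C=28 D=17 E=58] avail[A=32 B=49 C=22 D=17 E=57] open={R2,R8,R9}
Step 16: reserve R10 A 4 -> on_hand[A=32 B=50 C=28 D=17 E=58] avail[A=28 B=49 C=22 D=17 E=57] open={R10,R2,R8,R9}
Step 17: commit R2 -> on_hand[A=32 B=49 C=28 D=17 E=58] avail[A=28 B=49 C=22 D=17 E=57] open={R10,R8,R9}
Step 18: reserve R11 C 8 -> on_hand[A=32 B=49 C=28 D=17 E=58] avail[A=28 B=49 C=14 D=17 E=57] open={R10,R11,R8,R9}
Final available[C] = 14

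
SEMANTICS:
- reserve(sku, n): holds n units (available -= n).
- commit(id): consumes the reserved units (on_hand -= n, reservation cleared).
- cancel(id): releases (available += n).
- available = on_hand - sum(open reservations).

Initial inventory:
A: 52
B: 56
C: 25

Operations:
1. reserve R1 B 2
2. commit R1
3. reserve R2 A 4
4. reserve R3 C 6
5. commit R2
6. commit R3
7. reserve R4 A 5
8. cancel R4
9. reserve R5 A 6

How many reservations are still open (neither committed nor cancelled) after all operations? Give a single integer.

Answer: 1

Derivation:
Step 1: reserve R1 B 2 -> on_hand[A=52 B=56 C=25] avail[A=52 B=54 C=25] open={R1}
Step 2: commit R1 -> on_hand[A=52 B=54 C=25] avail[A=52 B=54 C=25] open={}
Step 3: reserve R2 A 4 -> on_hand[A=52 B=54 C=25] avail[A=48 B=54 C=25] open={R2}
Step 4: reserve R3 C 6 -> on_hand[A=52 B=54 C=25] avail[A=48 B=54 C=19] open={R2,R3}
Step 5: commit R2 -> on_hand[A=48 B=54 C=25] avail[A=48 B=54 C=19] open={R3}
Step 6: commit R3 -> on_hand[A=48 B=54 C=19] avail[A=48 B=54 C=19] open={}
Step 7: reserve R4 A 5 -> on_hand[A=48 B=54 C=19] avail[A=43 B=54 C=19] open={R4}
Step 8: cancel R4 -> on_hand[A=48 B=54 C=19] avail[A=48 B=54 C=19] open={}
Step 9: reserve R5 A 6 -> on_hand[A=48 B=54 C=19] avail[A=42 B=54 C=19] open={R5}
Open reservations: ['R5'] -> 1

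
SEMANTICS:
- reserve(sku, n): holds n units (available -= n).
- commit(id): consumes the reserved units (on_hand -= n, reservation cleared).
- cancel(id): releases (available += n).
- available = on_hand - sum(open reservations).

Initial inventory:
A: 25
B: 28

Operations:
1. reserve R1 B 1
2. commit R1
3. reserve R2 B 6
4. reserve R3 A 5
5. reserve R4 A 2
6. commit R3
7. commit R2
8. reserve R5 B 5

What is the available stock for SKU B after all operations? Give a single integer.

Answer: 16

Derivation:
Step 1: reserve R1 B 1 -> on_hand[A=25 B=28] avail[A=25 B=27] open={R1}
Step 2: commit R1 -> on_hand[A=25 B=27] avail[A=25 B=27] open={}
Step 3: reserve R2 B 6 -> on_hand[A=25 B=27] avail[A=25 B=21] open={R2}
Step 4: reserve R3 A 5 -> on_hand[A=25 B=27] avail[A=20 B=21] open={R2,R3}
Step 5: reserve R4 A 2 -> on_hand[A=25 B=27] avail[A=18 B=21] open={R2,R3,R4}
Step 6: commit R3 -> on_hand[A=20 B=27] avail[A=18 B=21] open={R2,R4}
Step 7: commit R2 -> on_hand[A=20 B=21] avail[A=18 B=21] open={R4}
Step 8: reserve R5 B 5 -> on_hand[A=20 B=21] avail[A=18 B=16] open={R4,R5}
Final available[B] = 16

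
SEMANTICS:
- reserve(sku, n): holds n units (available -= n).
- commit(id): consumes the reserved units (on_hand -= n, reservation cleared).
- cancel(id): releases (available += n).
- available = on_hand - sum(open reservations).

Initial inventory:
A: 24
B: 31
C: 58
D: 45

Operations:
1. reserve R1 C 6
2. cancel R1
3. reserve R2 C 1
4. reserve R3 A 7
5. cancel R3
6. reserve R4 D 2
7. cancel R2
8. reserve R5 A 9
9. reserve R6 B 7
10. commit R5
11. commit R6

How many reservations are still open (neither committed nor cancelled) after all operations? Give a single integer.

Step 1: reserve R1 C 6 -> on_hand[A=24 B=31 C=58 D=45] avail[A=24 B=31 C=52 D=45] open={R1}
Step 2: cancel R1 -> on_hand[A=24 B=31 C=58 D=45] avail[A=24 B=31 C=58 D=45] open={}
Step 3: reserve R2 C 1 -> on_hand[A=24 B=31 C=58 D=45] avail[A=24 B=31 C=57 D=45] open={R2}
Step 4: reserve R3 A 7 -> on_hand[A=24 B=31 C=58 D=45] avail[A=17 B=31 C=57 D=45] open={R2,R3}
Step 5: cancel R3 -> on_hand[A=24 B=31 C=58 D=45] avail[A=24 B=31 C=57 D=45] open={R2}
Step 6: reserve R4 D 2 -> on_hand[A=24 B=31 C=58 D=45] avail[A=24 B=31 C=57 D=43] open={R2,R4}
Step 7: cancel R2 -> on_hand[A=24 B=31 C=58 D=45] avail[A=24 B=31 C=58 D=43] open={R4}
Step 8: reserve R5 A 9 -> on_hand[A=24 B=31 C=58 D=45] avail[A=15 B=31 C=58 D=43] open={R4,R5}
Step 9: reserve R6 B 7 -> on_hand[A=24 B=31 C=58 D=45] avail[A=15 B=24 C=58 D=43] open={R4,R5,R6}
Step 10: commit R5 -> on_hand[A=15 B=31 C=58 D=45] avail[A=15 B=24 C=58 D=43] open={R4,R6}
Step 11: commit R6 -> on_hand[A=15 B=24 C=58 D=45] avail[A=15 B=24 C=58 D=43] open={R4}
Open reservations: ['R4'] -> 1

Answer: 1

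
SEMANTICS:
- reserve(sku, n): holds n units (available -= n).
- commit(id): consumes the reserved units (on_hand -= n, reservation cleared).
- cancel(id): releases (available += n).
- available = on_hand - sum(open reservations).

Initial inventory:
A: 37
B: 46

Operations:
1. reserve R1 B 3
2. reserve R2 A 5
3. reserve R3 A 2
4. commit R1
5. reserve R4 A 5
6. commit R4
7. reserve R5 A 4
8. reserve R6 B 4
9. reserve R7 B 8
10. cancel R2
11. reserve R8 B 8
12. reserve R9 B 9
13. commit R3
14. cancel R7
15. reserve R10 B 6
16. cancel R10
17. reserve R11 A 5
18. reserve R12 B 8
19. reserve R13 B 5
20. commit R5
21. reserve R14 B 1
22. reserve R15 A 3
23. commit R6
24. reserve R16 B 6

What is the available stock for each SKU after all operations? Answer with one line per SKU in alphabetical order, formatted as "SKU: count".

Step 1: reserve R1 B 3 -> on_hand[A=37 B=46] avail[A=37 B=43] open={R1}
Step 2: reserve R2 A 5 -> on_hand[A=37 B=46] avail[A=32 B=43] open={R1,R2}
Step 3: reserve R3 A 2 -> on_hand[A=37 B=46] avail[A=30 B=43] open={R1,R2,R3}
Step 4: commit R1 -> on_hand[A=37 B=43] avail[A=30 B=43] open={R2,R3}
Step 5: reserve R4 A 5 -> on_hand[A=37 B=43] avail[A=25 B=43] open={R2,R3,R4}
Step 6: commit R4 -> on_hand[A=32 B=43] avail[A=25 B=43] open={R2,R3}
Step 7: reserve R5 A 4 -> on_hand[A=32 B=43] avail[A=21 B=43] open={R2,R3,R5}
Step 8: reserve R6 B 4 -> on_hand[A=32 B=43] avail[A=21 B=39] open={R2,R3,R5,R6}
Step 9: reserve R7 B 8 -> on_hand[A=32 B=43] avail[A=21 B=31] open={R2,R3,R5,R6,R7}
Step 10: cancel R2 -> on_hand[A=32 B=43] avail[A=26 B=31] open={R3,R5,R6,R7}
Step 11: reserve R8 B 8 -> on_hand[A=32 B=43] avail[A=26 B=23] open={R3,R5,R6,R7,R8}
Step 12: reserve R9 B 9 -> on_hand[A=32 B=43] avail[A=26 B=14] open={R3,R5,R6,R7,R8,R9}
Step 13: commit R3 -> on_hand[A=30 B=43] avail[A=26 B=14] open={R5,R6,R7,R8,R9}
Step 14: cancel R7 -> on_hand[A=30 B=43] avail[A=26 B=22] open={R5,R6,R8,R9}
Step 15: reserve R10 B 6 -> on_hand[A=30 B=43] avail[A=26 B=16] open={R10,R5,R6,R8,R9}
Step 16: cancel R10 -> on_hand[A=30 B=43] avail[A=26 B=22] open={R5,R6,R8,R9}
Step 17: reserve R11 A 5 -> on_hand[A=30 B=43] avail[A=21 B=22] open={R11,R5,R6,R8,R9}
Step 18: reserve R12 B 8 -> on_hand[A=30 B=43] avail[A=21 B=14] open={R11,R12,R5,R6,R8,R9}
Step 19: reserve R13 B 5 -> on_hand[A=30 B=43] avail[A=21 B=9] open={R11,R12,R13,R5,R6,R8,R9}
Step 20: commit R5 -> on_hand[A=26 B=43] avail[A=21 B=9] open={R11,R12,R13,R6,R8,R9}
Step 21: reserve R14 B 1 -> on_hand[A=26 B=43] avail[A=21 B=8] open={R11,R12,R13,R14,R6,R8,R9}
Step 22: reserve R15 A 3 -> on_hand[A=26 B=43] avail[A=18 B=8] open={R11,R12,R13,R14,R15,R6,R8,R9}
Step 23: commit R6 -> on_hand[A=26 B=39] avail[A=18 B=8] open={R11,R12,R13,R14,R15,R8,R9}
Step 24: reserve R16 B 6 -> on_hand[A=26 B=39] avail[A=18 B=2] open={R11,R12,R13,R14,R15,R16,R8,R9}

Answer: A: 18
B: 2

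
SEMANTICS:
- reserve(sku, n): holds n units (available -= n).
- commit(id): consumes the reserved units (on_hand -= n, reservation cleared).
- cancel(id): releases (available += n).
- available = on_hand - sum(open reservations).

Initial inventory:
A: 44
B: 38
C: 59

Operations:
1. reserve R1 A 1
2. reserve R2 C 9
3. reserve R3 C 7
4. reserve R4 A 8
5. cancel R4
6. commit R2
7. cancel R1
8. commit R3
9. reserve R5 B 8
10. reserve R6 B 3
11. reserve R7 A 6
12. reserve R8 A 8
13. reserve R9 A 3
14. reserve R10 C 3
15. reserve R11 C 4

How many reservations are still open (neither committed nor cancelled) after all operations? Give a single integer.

Answer: 7

Derivation:
Step 1: reserve R1 A 1 -> on_hand[A=44 B=38 C=59] avail[A=43 B=38 C=59] open={R1}
Step 2: reserve R2 C 9 -> on_hand[A=44 B=38 C=59] avail[A=43 B=38 C=50] open={R1,R2}
Step 3: reserve R3 C 7 -> on_hand[A=44 B=38 C=59] avail[A=43 B=38 C=43] open={R1,R2,R3}
Step 4: reserve R4 A 8 -> on_hand[A=44 B=38 C=59] avail[A=35 B=38 C=43] open={R1,R2,R3,R4}
Step 5: cancel R4 -> on_hand[A=44 B=38 C=59] avail[A=43 B=38 C=43] open={R1,R2,R3}
Step 6: commit R2 -> on_hand[A=44 B=38 C=50] avail[A=43 B=38 C=43] open={R1,R3}
Step 7: cancel R1 -> on_hand[A=44 B=38 C=50] avail[A=44 B=38 C=43] open={R3}
Step 8: commit R3 -> on_hand[A=44 B=38 C=43] avail[A=44 B=38 C=43] open={}
Step 9: reserve R5 B 8 -> on_hand[A=44 B=38 C=43] avail[A=44 B=30 C=43] open={R5}
Step 10: reserve R6 B 3 -> on_hand[A=44 B=38 C=43] avail[A=44 B=27 C=43] open={R5,R6}
Step 11: reserve R7 A 6 -> on_hand[A=44 B=38 C=43] avail[A=38 B=27 C=43] open={R5,R6,R7}
Step 12: reserve R8 A 8 -> on_hand[A=44 B=38 C=43] avail[A=30 B=27 C=43] open={R5,R6,R7,R8}
Step 13: reserve R9 A 3 -> on_hand[A=44 B=38 C=43] avail[A=27 B=27 C=43] open={R5,R6,R7,R8,R9}
Step 14: reserve R10 C 3 -> on_hand[A=44 B=38 C=43] avail[A=27 B=27 C=40] open={R10,R5,R6,R7,R8,R9}
Step 15: reserve R11 C 4 -> on_hand[A=44 B=38 C=43] avail[A=27 B=27 C=36] open={R10,R11,R5,R6,R7,R8,R9}
Open reservations: ['R10', 'R11', 'R5', 'R6', 'R7', 'R8', 'R9'] -> 7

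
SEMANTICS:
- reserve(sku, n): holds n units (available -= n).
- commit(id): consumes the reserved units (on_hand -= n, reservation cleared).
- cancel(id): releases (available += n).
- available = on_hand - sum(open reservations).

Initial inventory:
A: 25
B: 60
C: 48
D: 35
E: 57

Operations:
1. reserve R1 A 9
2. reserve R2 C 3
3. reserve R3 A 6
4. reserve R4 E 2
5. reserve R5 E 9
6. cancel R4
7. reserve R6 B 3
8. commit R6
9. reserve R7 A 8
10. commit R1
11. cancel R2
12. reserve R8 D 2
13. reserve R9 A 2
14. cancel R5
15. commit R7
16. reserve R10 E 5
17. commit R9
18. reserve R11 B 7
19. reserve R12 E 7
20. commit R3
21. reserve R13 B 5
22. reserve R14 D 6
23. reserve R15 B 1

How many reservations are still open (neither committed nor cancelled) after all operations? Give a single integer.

Answer: 7

Derivation:
Step 1: reserve R1 A 9 -> on_hand[A=25 B=60 C=48 D=35 E=57] avail[A=16 B=60 C=48 D=35 E=57] open={R1}
Step 2: reserve R2 C 3 -> on_hand[A=25 B=60 C=48 D=35 E=57] avail[A=16 B=60 C=45 D=35 E=57] open={R1,R2}
Step 3: reserve R3 A 6 -> on_hand[A=25 B=60 C=48 D=35 E=57] avail[A=10 B=60 C=45 D=35 E=57] open={R1,R2,R3}
Step 4: reserve R4 E 2 -> on_hand[A=25 B=60 C=48 D=35 E=57] avail[A=10 B=60 C=45 D=35 E=55] open={R1,R2,R3,R4}
Step 5: reserve R5 E 9 -> on_hand[A=25 B=60 C=48 D=35 E=57] avail[A=10 B=60 C=45 D=35 E=46] open={R1,R2,R3,R4,R5}
Step 6: cancel R4 -> on_hand[A=25 B=60 C=48 D=35 E=57] avail[A=10 B=60 C=45 D=35 E=48] open={R1,R2,R3,R5}
Step 7: reserve R6 B 3 -> on_hand[A=25 B=60 C=48 D=35 E=57] avail[A=10 B=57 C=45 D=35 E=48] open={R1,R2,R3,R5,R6}
Step 8: commit R6 -> on_hand[A=25 B=57 C=48 D=35 E=57] avail[A=10 B=57 C=45 D=35 E=48] open={R1,R2,R3,R5}
Step 9: reserve R7 A 8 -> on_hand[A=25 B=57 C=48 D=35 E=57] avail[A=2 B=57 C=45 D=35 E=48] open={R1,R2,R3,R5,R7}
Step 10: commit R1 -> on_hand[A=16 B=57 C=48 D=35 E=57] avail[A=2 B=57 C=45 D=35 E=48] open={R2,R3,R5,R7}
Step 11: cancel R2 -> on_hand[A=16 B=57 C=48 D=35 E=57] avail[A=2 B=57 C=48 D=35 E=48] open={R3,R5,R7}
Step 12: reserve R8 D 2 -> on_hand[A=16 B=57 C=48 D=35 E=57] avail[A=2 B=57 C=48 D=33 E=48] open={R3,R5,R7,R8}
Step 13: reserve R9 A 2 -> on_hand[A=16 B=57 C=48 D=35 E=57] avail[A=0 B=57 C=48 D=33 E=48] open={R3,R5,R7,R8,R9}
Step 14: cancel R5 -> on_hand[A=16 B=57 C=48 D=35 E=57] avail[A=0 B=57 C=48 D=33 E=57] open={R3,R7,R8,R9}
Step 15: commit R7 -> on_hand[A=8 B=57 C=48 D=35 E=57] avail[A=0 B=57 C=48 D=33 E=57] open={R3,R8,R9}
Step 16: reserve R10 E 5 -> on_hand[A=8 B=57 C=48 D=35 E=57] avail[A=0 B=57 C=48 D=33 E=52] open={R10,R3,R8,R9}
Step 17: commit R9 -> on_hand[A=6 B=57 C=48 D=35 E=57] avail[A=0 B=57 C=48 D=33 E=52] open={R10,R3,R8}
Step 18: reserve R11 B 7 -> on_hand[A=6 B=57 C=48 D=35 E=57] avail[A=0 B=50 C=48 D=33 E=52] open={R10,R11,R3,R8}
Step 19: reserve R12 E 7 -> on_hand[A=6 B=57 C=48 D=35 E=57] avail[A=0 B=50 C=48 D=33 E=45] open={R10,R11,R12,R3,R8}
Step 20: commit R3 -> on_hand[A=0 B=57 C=48 D=35 E=57] avail[A=0 B=50 C=48 D=33 E=45] open={R10,R11,R12,R8}
Step 21: reserve R13 B 5 -> on_hand[A=0 B=57 C=48 D=35 E=57] avail[A=0 B=45 C=48 D=33 E=45] open={R10,R11,R12,R13,R8}
Step 22: reserve R14 D 6 -> on_hand[A=0 B=57 C=48 D=35 E=57] avail[A=0 B=45 C=48 D=27 E=45] open={R10,R11,R12,R13,R14,R8}
Step 23: reserve R15 B 1 -> on_hand[A=0 B=57 C=48 D=35 E=57] avail[A=0 B=44 C=48 D=27 E=45] open={R10,R11,R12,R13,R14,R15,R8}
Open reservations: ['R10', 'R11', 'R12', 'R13', 'R14', 'R15', 'R8'] -> 7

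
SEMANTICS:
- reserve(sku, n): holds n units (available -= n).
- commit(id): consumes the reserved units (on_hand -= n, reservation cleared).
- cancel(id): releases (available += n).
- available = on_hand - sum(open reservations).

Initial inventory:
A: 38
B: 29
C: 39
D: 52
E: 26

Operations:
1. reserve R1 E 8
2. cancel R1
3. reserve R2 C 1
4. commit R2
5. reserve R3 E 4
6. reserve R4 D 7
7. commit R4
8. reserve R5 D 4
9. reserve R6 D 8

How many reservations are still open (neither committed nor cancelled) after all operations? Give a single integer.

Step 1: reserve R1 E 8 -> on_hand[A=38 B=29 C=39 D=52 E=26] avail[A=38 B=29 C=39 D=52 E=18] open={R1}
Step 2: cancel R1 -> on_hand[A=38 B=29 C=39 D=52 E=26] avail[A=38 B=29 C=39 D=52 E=26] open={}
Step 3: reserve R2 C 1 -> on_hand[A=38 B=29 C=39 D=52 E=26] avail[A=38 B=29 C=38 D=52 E=26] open={R2}
Step 4: commit R2 -> on_hand[A=38 B=29 C=38 D=52 E=26] avail[A=38 B=29 C=38 D=52 E=26] open={}
Step 5: reserve R3 E 4 -> on_hand[A=38 B=29 C=38 D=52 E=26] avail[A=38 B=29 C=38 D=52 E=22] open={R3}
Step 6: reserve R4 D 7 -> on_hand[A=38 B=29 C=38 D=52 E=26] avail[A=38 B=29 C=38 D=45 E=22] open={R3,R4}
Step 7: commit R4 -> on_hand[A=38 B=29 C=38 D=45 E=26] avail[A=38 B=29 C=38 D=45 E=22] open={R3}
Step 8: reserve R5 D 4 -> on_hand[A=38 B=29 C=38 D=45 E=26] avail[A=38 B=29 C=38 D=41 E=22] open={R3,R5}
Step 9: reserve R6 D 8 -> on_hand[A=38 B=29 C=38 D=45 E=26] avail[A=38 B=29 C=38 D=33 E=22] open={R3,R5,R6}
Open reservations: ['R3', 'R5', 'R6'] -> 3

Answer: 3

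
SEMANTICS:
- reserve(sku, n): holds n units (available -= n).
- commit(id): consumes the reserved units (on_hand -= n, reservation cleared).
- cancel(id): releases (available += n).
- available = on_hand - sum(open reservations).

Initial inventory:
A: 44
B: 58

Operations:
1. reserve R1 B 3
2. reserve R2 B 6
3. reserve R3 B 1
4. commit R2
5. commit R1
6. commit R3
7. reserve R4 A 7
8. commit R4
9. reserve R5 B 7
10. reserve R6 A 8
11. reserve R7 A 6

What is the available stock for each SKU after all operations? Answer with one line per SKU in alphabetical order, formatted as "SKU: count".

Step 1: reserve R1 B 3 -> on_hand[A=44 B=58] avail[A=44 B=55] open={R1}
Step 2: reserve R2 B 6 -> on_hand[A=44 B=58] avail[A=44 B=49] open={R1,R2}
Step 3: reserve R3 B 1 -> on_hand[A=44 B=58] avail[A=44 B=48] open={R1,R2,R3}
Step 4: commit R2 -> on_hand[A=44 B=52] avail[A=44 B=48] open={R1,R3}
Step 5: commit R1 -> on_hand[A=44 B=49] avail[A=44 B=48] open={R3}
Step 6: commit R3 -> on_hand[A=44 B=48] avail[A=44 B=48] open={}
Step 7: reserve R4 A 7 -> on_hand[A=44 B=48] avail[A=37 B=48] open={R4}
Step 8: commit R4 -> on_hand[A=37 B=48] avail[A=37 B=48] open={}
Step 9: reserve R5 B 7 -> on_hand[A=37 B=48] avail[A=37 B=41] open={R5}
Step 10: reserve R6 A 8 -> on_hand[A=37 B=48] avail[A=29 B=41] open={R5,R6}
Step 11: reserve R7 A 6 -> on_hand[A=37 B=48] avail[A=23 B=41] open={R5,R6,R7}

Answer: A: 23
B: 41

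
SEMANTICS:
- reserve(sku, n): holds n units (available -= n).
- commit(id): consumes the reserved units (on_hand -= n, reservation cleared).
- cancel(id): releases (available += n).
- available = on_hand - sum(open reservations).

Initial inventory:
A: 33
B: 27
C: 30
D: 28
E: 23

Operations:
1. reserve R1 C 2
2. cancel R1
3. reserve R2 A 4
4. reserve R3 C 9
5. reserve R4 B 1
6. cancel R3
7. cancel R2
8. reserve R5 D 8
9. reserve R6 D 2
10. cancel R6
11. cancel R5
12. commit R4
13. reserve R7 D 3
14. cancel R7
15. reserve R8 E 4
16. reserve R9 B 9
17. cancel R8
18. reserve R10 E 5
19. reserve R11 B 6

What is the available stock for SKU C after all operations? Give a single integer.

Step 1: reserve R1 C 2 -> on_hand[A=33 B=27 C=30 D=28 E=23] avail[A=33 B=27 C=28 D=28 E=23] open={R1}
Step 2: cancel R1 -> on_hand[A=33 B=27 C=30 D=28 E=23] avail[A=33 B=27 C=30 D=28 E=23] open={}
Step 3: reserve R2 A 4 -> on_hand[A=33 B=27 C=30 D=28 E=23] avail[A=29 B=27 C=30 D=28 E=23] open={R2}
Step 4: reserve R3 C 9 -> on_hand[A=33 B=27 C=30 D=28 E=23] avail[A=29 B=27 C=21 D=28 E=23] open={R2,R3}
Step 5: reserve R4 B 1 -> on_hand[A=33 B=27 C=30 D=28 E=23] avail[A=29 B=26 C=21 D=28 E=23] open={R2,R3,R4}
Step 6: cancel R3 -> on_hand[A=33 B=27 C=30 D=28 E=23] avail[A=29 B=26 C=30 D=28 E=23] open={R2,R4}
Step 7: cancel R2 -> on_hand[A=33 B=27 C=30 D=28 E=23] avail[A=33 B=26 C=30 D=28 E=23] open={R4}
Step 8: reserve R5 D 8 -> on_hand[A=33 B=27 C=30 D=28 E=23] avail[A=33 B=26 C=30 D=20 E=23] open={R4,R5}
Step 9: reserve R6 D 2 -> on_hand[A=33 B=27 C=30 D=28 E=23] avail[A=33 B=26 C=30 D=18 E=23] open={R4,R5,R6}
Step 10: cancel R6 -> on_hand[A=33 B=27 C=30 D=28 E=23] avail[A=33 B=26 C=30 D=20 E=23] open={R4,R5}
Step 11: cancel R5 -> on_hand[A=33 B=27 C=30 D=28 E=23] avail[A=33 B=26 C=30 D=28 E=23] open={R4}
Step 12: commit R4 -> on_hand[A=33 B=26 C=30 D=28 E=23] avail[A=33 B=26 C=30 D=28 E=23] open={}
Step 13: reserve R7 D 3 -> on_hand[A=33 B=26 C=30 D=28 E=23] avail[A=33 B=26 C=30 D=25 E=23] open={R7}
Step 14: cancel R7 -> on_hand[A=33 B=26 C=30 D=28 E=23] avail[A=33 B=26 C=30 D=28 E=23] open={}
Step 15: reserve R8 E 4 -> on_hand[A=33 B=26 C=30 D=28 E=23] avail[A=33 B=26 C=30 D=28 E=19] open={R8}
Step 16: reserve R9 B 9 -> on_hand[A=33 B=26 C=30 D=28 E=23] avail[A=33 B=17 C=30 D=28 E=19] open={R8,R9}
Step 17: cancel R8 -> on_hand[A=33 B=26 C=30 D=28 E=23] avail[A=33 B=17 C=30 D=28 E=23] open={R9}
Step 18: reserve R10 E 5 -> on_hand[A=33 B=26 C=30 D=28 E=23] avail[A=33 B=17 C=30 D=28 E=18] open={R10,R9}
Step 19: reserve R11 B 6 -> on_hand[A=33 B=26 C=30 D=28 E=23] avail[A=33 B=11 C=30 D=28 E=18] open={R10,R11,R9}
Final available[C] = 30

Answer: 30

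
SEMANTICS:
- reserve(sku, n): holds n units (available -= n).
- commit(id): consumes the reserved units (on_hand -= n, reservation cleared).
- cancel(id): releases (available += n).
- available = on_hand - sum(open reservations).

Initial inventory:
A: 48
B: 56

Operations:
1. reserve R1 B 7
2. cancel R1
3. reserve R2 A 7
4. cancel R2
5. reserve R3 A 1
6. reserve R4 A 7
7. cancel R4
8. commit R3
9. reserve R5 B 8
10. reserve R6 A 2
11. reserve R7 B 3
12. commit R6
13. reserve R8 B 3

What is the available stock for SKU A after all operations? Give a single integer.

Step 1: reserve R1 B 7 -> on_hand[A=48 B=56] avail[A=48 B=49] open={R1}
Step 2: cancel R1 -> on_hand[A=48 B=56] avail[A=48 B=56] open={}
Step 3: reserve R2 A 7 -> on_hand[A=48 B=56] avail[A=41 B=56] open={R2}
Step 4: cancel R2 -> on_hand[A=48 B=56] avail[A=48 B=56] open={}
Step 5: reserve R3 A 1 -> on_hand[A=48 B=56] avail[A=47 B=56] open={R3}
Step 6: reserve R4 A 7 -> on_hand[A=48 B=56] avail[A=40 B=56] open={R3,R4}
Step 7: cancel R4 -> on_hand[A=48 B=56] avail[A=47 B=56] open={R3}
Step 8: commit R3 -> on_hand[A=47 B=56] avail[A=47 B=56] open={}
Step 9: reserve R5 B 8 -> on_hand[A=47 B=56] avail[A=47 B=48] open={R5}
Step 10: reserve R6 A 2 -> on_hand[A=47 B=56] avail[A=45 B=48] open={R5,R6}
Step 11: reserve R7 B 3 -> on_hand[A=47 B=56] avail[A=45 B=45] open={R5,R6,R7}
Step 12: commit R6 -> on_hand[A=45 B=56] avail[A=45 B=45] open={R5,R7}
Step 13: reserve R8 B 3 -> on_hand[A=45 B=56] avail[A=45 B=42] open={R5,R7,R8}
Final available[A] = 45

Answer: 45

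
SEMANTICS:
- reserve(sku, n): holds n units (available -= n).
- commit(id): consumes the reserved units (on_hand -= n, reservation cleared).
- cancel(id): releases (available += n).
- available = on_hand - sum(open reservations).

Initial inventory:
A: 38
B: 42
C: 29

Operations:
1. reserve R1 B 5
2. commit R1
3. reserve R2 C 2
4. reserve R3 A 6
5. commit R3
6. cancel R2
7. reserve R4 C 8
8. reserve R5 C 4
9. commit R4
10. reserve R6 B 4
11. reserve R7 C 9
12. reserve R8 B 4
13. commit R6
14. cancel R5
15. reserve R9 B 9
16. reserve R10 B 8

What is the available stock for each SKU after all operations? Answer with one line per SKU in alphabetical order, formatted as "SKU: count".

Step 1: reserve R1 B 5 -> on_hand[A=38 B=42 C=29] avail[A=38 B=37 C=29] open={R1}
Step 2: commit R1 -> on_hand[A=38 B=37 C=29] avail[A=38 B=37 C=29] open={}
Step 3: reserve R2 C 2 -> on_hand[A=38 B=37 C=29] avail[A=38 B=37 C=27] open={R2}
Step 4: reserve R3 A 6 -> on_hand[A=38 B=37 C=29] avail[A=32 B=37 C=27] open={R2,R3}
Step 5: commit R3 -> on_hand[A=32 B=37 C=29] avail[A=32 B=37 C=27] open={R2}
Step 6: cancel R2 -> on_hand[A=32 B=37 C=29] avail[A=32 B=37 C=29] open={}
Step 7: reserve R4 C 8 -> on_hand[A=32 B=37 C=29] avail[A=32 B=37 C=21] open={R4}
Step 8: reserve R5 C 4 -> on_hand[A=32 B=37 C=29] avail[A=32 B=37 C=17] open={R4,R5}
Step 9: commit R4 -> on_hand[A=32 B=37 C=21] avail[A=32 B=37 C=17] open={R5}
Step 10: reserve R6 B 4 -> on_hand[A=32 B=37 C=21] avail[A=32 B=33 C=17] open={R5,R6}
Step 11: reserve R7 C 9 -> on_hand[A=32 B=37 C=21] avail[A=32 B=33 C=8] open={R5,R6,R7}
Step 12: reserve R8 B 4 -> on_hand[A=32 B=37 C=21] avail[A=32 B=29 C=8] open={R5,R6,R7,R8}
Step 13: commit R6 -> on_hand[A=32 B=33 C=21] avail[A=32 B=29 C=8] open={R5,R7,R8}
Step 14: cancel R5 -> on_hand[A=32 B=33 C=21] avail[A=32 B=29 C=12] open={R7,R8}
Step 15: reserve R9 B 9 -> on_hand[A=32 B=33 C=21] avail[A=32 B=20 C=12] open={R7,R8,R9}
Step 16: reserve R10 B 8 -> on_hand[A=32 B=33 C=21] avail[A=32 B=12 C=12] open={R10,R7,R8,R9}

Answer: A: 32
B: 12
C: 12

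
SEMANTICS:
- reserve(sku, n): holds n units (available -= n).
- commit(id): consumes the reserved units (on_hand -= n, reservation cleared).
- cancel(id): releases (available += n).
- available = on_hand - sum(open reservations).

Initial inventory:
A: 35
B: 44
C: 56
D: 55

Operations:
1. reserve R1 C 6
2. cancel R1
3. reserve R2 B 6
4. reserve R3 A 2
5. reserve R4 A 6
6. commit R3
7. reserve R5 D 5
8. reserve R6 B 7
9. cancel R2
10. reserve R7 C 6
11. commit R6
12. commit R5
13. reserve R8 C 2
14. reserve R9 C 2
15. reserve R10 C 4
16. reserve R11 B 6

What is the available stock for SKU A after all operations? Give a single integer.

Step 1: reserve R1 C 6 -> on_hand[A=35 B=44 C=56 D=55] avail[A=35 B=44 C=50 D=55] open={R1}
Step 2: cancel R1 -> on_hand[A=35 B=44 C=56 D=55] avail[A=35 B=44 C=56 D=55] open={}
Step 3: reserve R2 B 6 -> on_hand[A=35 B=44 C=56 D=55] avail[A=35 B=38 C=56 D=55] open={R2}
Step 4: reserve R3 A 2 -> on_hand[A=35 B=44 C=56 D=55] avail[A=33 B=38 C=56 D=55] open={R2,R3}
Step 5: reserve R4 A 6 -> on_hand[A=35 B=44 C=56 D=55] avail[A=27 B=38 C=56 D=55] open={R2,R3,R4}
Step 6: commit R3 -> on_hand[A=33 B=44 C=56 D=55] avail[A=27 B=38 C=56 D=55] open={R2,R4}
Step 7: reserve R5 D 5 -> on_hand[A=33 B=44 C=56 D=55] avail[A=27 B=38 C=56 D=50] open={R2,R4,R5}
Step 8: reserve R6 B 7 -> on_hand[A=33 B=44 C=56 D=55] avail[A=27 B=31 C=56 D=50] open={R2,R4,R5,R6}
Step 9: cancel R2 -> on_hand[A=33 B=44 C=56 D=55] avail[A=27 B=37 C=56 D=50] open={R4,R5,R6}
Step 10: reserve R7 C 6 -> on_hand[A=33 B=44 C=56 D=55] avail[A=27 B=37 C=50 D=50] open={R4,R5,R6,R7}
Step 11: commit R6 -> on_hand[A=33 B=37 C=56 D=55] avail[A=27 B=37 C=50 D=50] open={R4,R5,R7}
Step 12: commit R5 -> on_hand[A=33 B=37 C=56 D=50] avail[A=27 B=37 C=50 D=50] open={R4,R7}
Step 13: reserve R8 C 2 -> on_hand[A=33 B=37 C=56 D=50] avail[A=27 B=37 C=48 D=50] open={R4,R7,R8}
Step 14: reserve R9 C 2 -> on_hand[A=33 B=37 C=56 D=50] avail[A=27 B=37 C=46 D=50] open={R4,R7,R8,R9}
Step 15: reserve R10 C 4 -> on_hand[A=33 B=37 C=56 D=50] avail[A=27 B=37 C=42 D=50] open={R10,R4,R7,R8,R9}
Step 16: reserve R11 B 6 -> on_hand[A=33 B=37 C=56 D=50] avail[A=27 B=31 C=42 D=50] open={R10,R11,R4,R7,R8,R9}
Final available[A] = 27

Answer: 27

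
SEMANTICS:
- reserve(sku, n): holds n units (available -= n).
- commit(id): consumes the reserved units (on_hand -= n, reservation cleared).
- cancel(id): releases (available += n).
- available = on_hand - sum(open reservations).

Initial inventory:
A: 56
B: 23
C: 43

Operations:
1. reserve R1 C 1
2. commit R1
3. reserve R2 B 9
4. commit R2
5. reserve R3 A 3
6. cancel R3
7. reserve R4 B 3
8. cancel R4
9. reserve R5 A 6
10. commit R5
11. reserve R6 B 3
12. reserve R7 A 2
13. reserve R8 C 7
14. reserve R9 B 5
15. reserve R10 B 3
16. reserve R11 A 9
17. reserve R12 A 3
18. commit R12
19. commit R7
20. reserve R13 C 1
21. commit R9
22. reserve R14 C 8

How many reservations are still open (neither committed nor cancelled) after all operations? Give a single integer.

Step 1: reserve R1 C 1 -> on_hand[A=56 B=23 C=43] avail[A=56 B=23 C=42] open={R1}
Step 2: commit R1 -> on_hand[A=56 B=23 C=42] avail[A=56 B=23 C=42] open={}
Step 3: reserve R2 B 9 -> on_hand[A=56 B=23 C=42] avail[A=56 B=14 C=42] open={R2}
Step 4: commit R2 -> on_hand[A=56 B=14 C=42] avail[A=56 B=14 C=42] open={}
Step 5: reserve R3 A 3 -> on_hand[A=56 B=14 C=42] avail[A=53 B=14 C=42] open={R3}
Step 6: cancel R3 -> on_hand[A=56 B=14 C=42] avail[A=56 B=14 C=42] open={}
Step 7: reserve R4 B 3 -> on_hand[A=56 B=14 C=42] avail[A=56 B=11 C=42] open={R4}
Step 8: cancel R4 -> on_hand[A=56 B=14 C=42] avail[A=56 B=14 C=42] open={}
Step 9: reserve R5 A 6 -> on_hand[A=56 B=14 C=42] avail[A=50 B=14 C=42] open={R5}
Step 10: commit R5 -> on_hand[A=50 B=14 C=42] avail[A=50 B=14 C=42] open={}
Step 11: reserve R6 B 3 -> on_hand[A=50 B=14 C=42] avail[A=50 B=11 C=42] open={R6}
Step 12: reserve R7 A 2 -> on_hand[A=50 B=14 C=42] avail[A=48 B=11 C=42] open={R6,R7}
Step 13: reserve R8 C 7 -> on_hand[A=50 B=14 C=42] avail[A=48 B=11 C=35] open={R6,R7,R8}
Step 14: reserve R9 B 5 -> on_hand[A=50 B=14 C=42] avail[A=48 B=6 C=35] open={R6,R7,R8,R9}
Step 15: reserve R10 B 3 -> on_hand[A=50 B=14 C=42] avail[A=48 B=3 C=35] open={R10,R6,R7,R8,R9}
Step 16: reserve R11 A 9 -> on_hand[A=50 B=14 C=42] avail[A=39 B=3 C=35] open={R10,R11,R6,R7,R8,R9}
Step 17: reserve R12 A 3 -> on_hand[A=50 B=14 C=42] avail[A=36 B=3 C=35] open={R10,R11,R12,R6,R7,R8,R9}
Step 18: commit R12 -> on_hand[A=47 B=14 C=42] avail[A=36 B=3 C=35] open={R10,R11,R6,R7,R8,R9}
Step 19: commit R7 -> on_hand[A=45 B=14 C=42] avail[A=36 B=3 C=35] open={R10,R11,R6,R8,R9}
Step 20: reserve R13 C 1 -> on_hand[A=45 B=14 C=42] avail[A=36 B=3 C=34] open={R10,R11,R13,R6,R8,R9}
Step 21: commit R9 -> on_hand[A=45 B=9 C=42] avail[A=36 B=3 C=34] open={R10,R11,R13,R6,R8}
Step 22: reserve R14 C 8 -> on_hand[A=45 B=9 C=42] avail[A=36 B=3 C=26] open={R10,R11,R13,R14,R6,R8}
Open reservations: ['R10', 'R11', 'R13', 'R14', 'R6', 'R8'] -> 6

Answer: 6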